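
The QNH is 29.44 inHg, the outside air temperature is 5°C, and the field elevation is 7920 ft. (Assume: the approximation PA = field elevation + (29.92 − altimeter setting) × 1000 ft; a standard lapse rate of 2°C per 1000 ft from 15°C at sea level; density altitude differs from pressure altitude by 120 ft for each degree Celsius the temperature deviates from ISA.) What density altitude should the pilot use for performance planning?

9216 ft

Pressure altitude = 7920 + (29.92 − 29.44) × 1000 = 7920 + (+480) = 8400 ft.
ISA temperature at 8400 ft = 15 − 2 × (8400/1000) = -1.8°C.
ISA deviation = 5 − (-1.8) = +6.8°C.
Density altitude = 8400 + 120 × (6.8) = 9216 ft.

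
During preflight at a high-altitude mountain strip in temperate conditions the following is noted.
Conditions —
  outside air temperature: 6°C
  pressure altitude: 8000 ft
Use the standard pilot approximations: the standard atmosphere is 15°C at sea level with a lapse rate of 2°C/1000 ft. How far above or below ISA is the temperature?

ISA temperature at 8000 ft = 15 − 2 × (8000/1000) = -1°C.
Deviation = OAT − ISA = 6 − (-1) = +7°C.

ISA+7°C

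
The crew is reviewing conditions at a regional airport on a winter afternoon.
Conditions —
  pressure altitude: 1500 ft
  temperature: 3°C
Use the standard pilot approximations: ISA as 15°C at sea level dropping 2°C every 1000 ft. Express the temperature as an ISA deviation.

ISA temperature at 1500 ft = 15 − 2 × (1500/1000) = 12°C.
Deviation = OAT − ISA = 3 − 12 = -9°C.

ISA-9°C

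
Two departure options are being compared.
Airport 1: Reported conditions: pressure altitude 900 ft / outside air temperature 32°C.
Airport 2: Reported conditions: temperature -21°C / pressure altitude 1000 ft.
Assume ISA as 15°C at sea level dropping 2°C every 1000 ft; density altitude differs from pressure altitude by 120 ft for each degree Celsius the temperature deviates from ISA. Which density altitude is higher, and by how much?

Airport 1 by 6236 ft

Airport 1: ISA temp = 13.2°C, deviation +18.8°C, DA = 900 + 120 × 18.8 = 3156 ft.
Airport 2: ISA temp = 13°C, deviation -34°C, DA = 1000 + 120 × (-34) = -3080 ft.
Airport 1 is higher by 3156 − (-3080) = 6236 ft.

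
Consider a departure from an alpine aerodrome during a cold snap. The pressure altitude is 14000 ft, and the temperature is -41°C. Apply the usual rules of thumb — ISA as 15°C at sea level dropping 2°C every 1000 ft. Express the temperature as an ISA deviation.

ISA-28°C

ISA temperature at 14000 ft = 15 − 2 × (14000/1000) = -13°C.
Deviation = OAT − ISA = -41 − (-13) = -28°C.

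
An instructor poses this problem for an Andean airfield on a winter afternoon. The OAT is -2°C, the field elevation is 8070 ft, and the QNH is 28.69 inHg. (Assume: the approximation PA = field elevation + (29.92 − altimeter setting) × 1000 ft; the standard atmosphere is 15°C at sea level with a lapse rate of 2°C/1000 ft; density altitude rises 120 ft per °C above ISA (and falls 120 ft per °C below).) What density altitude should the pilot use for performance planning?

Pressure altitude = 8070 + (29.92 − 28.69) × 1000 = 8070 + (+1230) = 9300 ft.
ISA temperature at 9300 ft = 15 − 2 × (9300/1000) = -3.6°C.
ISA deviation = -2 − (-3.6) = +1.6°C.
Density altitude = 9300 + 120 × (1.6) = 9492 ft.

9492 ft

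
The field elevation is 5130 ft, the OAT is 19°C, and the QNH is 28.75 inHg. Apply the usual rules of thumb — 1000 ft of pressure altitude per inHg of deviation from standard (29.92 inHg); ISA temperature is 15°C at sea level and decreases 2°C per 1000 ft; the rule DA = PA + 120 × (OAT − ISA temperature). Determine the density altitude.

8292 ft

Pressure altitude = 5130 + (29.92 − 28.75) × 1000 = 5130 + (+1170) = 6300 ft.
ISA temperature at 6300 ft = 15 − 2 × (6300/1000) = 2.4°C.
ISA deviation = 19 − 2.4 = +16.6°C.
Density altitude = 6300 + 120 × (16.6) = 8292 ft.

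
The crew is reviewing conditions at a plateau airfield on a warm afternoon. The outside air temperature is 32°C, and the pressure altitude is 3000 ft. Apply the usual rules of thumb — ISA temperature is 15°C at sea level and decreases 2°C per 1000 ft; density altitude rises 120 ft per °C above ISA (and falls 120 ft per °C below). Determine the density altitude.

5760 ft

ISA temperature at 3000 ft = 15 − 2 × (3000/1000) = 9°C.
ISA deviation = 32 − 9 = +23°C.
Density altitude = 3000 + 120 × (23) = 3000 + (+2760) = 5760 ft.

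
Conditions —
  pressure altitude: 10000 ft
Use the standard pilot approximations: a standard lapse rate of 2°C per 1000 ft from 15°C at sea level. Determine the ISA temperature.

-5°C

ISA temperature = 15 − 2 × (10000/1000) = 15 − 20 = -5°C.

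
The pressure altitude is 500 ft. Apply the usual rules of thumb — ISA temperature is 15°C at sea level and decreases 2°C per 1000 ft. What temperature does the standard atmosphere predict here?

ISA temperature = 15 − 2 × (500/1000) = 15 − 1 = 14°C.

14°C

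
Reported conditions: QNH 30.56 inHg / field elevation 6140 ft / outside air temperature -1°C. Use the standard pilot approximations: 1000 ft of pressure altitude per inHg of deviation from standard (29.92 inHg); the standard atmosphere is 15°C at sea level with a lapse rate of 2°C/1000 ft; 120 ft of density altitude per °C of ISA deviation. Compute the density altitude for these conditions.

Pressure altitude = 6140 + (29.92 − 30.56) × 1000 = 6140 + (-640) = 5500 ft.
ISA temperature at 5500 ft = 15 − 2 × (5500/1000) = 4°C.
ISA deviation = -1 − 4 = -5°C.
Density altitude = 5500 + 120 × (-5) = 4900 ft.

4900 ft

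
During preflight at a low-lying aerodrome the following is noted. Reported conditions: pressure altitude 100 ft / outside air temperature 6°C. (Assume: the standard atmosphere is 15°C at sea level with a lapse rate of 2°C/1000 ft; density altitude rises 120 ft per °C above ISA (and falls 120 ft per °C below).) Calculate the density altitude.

ISA temperature at 100 ft = 15 − 2 × (100/1000) = 14.8°C.
ISA deviation = 6 − 14.8 = -8.8°C.
Density altitude = 100 + 120 × (-8.8) = 100 + (-1056) = -956 ft.

-956 ft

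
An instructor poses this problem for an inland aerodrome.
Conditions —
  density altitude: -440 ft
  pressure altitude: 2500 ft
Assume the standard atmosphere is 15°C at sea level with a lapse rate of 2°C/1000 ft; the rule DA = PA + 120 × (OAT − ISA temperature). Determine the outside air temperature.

-14.5°C

Density altitude − pressure altitude = -440 − 2500 = -2940 ft.
At 120 ft/°C that is an ISA deviation of -2940/120 = -24.5°C.
ISA temperature at 2500 ft = 15 − 2 × (2500/1000) = 10°C.
OAT = ISA + deviation = 10 + (-24.5) = -14.5°C.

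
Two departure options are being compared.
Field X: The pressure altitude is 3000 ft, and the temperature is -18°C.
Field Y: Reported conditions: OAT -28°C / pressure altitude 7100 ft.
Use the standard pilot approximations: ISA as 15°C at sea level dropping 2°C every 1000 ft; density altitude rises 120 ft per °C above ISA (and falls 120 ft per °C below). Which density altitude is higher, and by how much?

Field X: ISA temp = 9°C, deviation -27°C, DA = 3000 + 120 × (-27) = -240 ft.
Field Y: ISA temp = 0.8°C, deviation -28.8°C, DA = 7100 + 120 × (-28.8) = 3644 ft.
Field Y is higher by 3644 − (-240) = 3884 ft.

Field Y by 3884 ft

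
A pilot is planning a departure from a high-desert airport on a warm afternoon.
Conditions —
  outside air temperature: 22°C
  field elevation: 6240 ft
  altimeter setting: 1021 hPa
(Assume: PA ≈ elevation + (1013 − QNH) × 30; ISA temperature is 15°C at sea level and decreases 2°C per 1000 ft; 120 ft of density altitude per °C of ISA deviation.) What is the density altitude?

8280 ft

Pressure altitude = 6240 + (1013 − 1021) × 30 = 6240 + (-240) = 6000 ft.
ISA temperature at 6000 ft = 15 − 2 × (6000/1000) = 3°C.
ISA deviation = 22 − 3 = +19°C.
Density altitude = 6000 + 120 × (19) = 8280 ft.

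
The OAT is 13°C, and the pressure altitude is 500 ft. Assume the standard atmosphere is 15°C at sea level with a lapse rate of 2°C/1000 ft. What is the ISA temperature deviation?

ISA-1°C

ISA temperature at 500 ft = 15 − 2 × (500/1000) = 14°C.
Deviation = OAT − ISA = 13 − 14 = -1°C.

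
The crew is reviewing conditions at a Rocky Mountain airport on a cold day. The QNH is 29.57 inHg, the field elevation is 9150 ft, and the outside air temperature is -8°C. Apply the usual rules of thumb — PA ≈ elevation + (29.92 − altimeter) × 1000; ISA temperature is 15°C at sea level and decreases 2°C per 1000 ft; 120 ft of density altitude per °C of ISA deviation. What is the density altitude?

Pressure altitude = 9150 + (29.92 − 29.57) × 1000 = 9150 + (+350) = 9500 ft.
ISA temperature at 9500 ft = 15 − 2 × (9500/1000) = -4°C.
ISA deviation = -8 − (-4) = -4°C.
Density altitude = 9500 + 120 × (-4) = 9020 ft.

9020 ft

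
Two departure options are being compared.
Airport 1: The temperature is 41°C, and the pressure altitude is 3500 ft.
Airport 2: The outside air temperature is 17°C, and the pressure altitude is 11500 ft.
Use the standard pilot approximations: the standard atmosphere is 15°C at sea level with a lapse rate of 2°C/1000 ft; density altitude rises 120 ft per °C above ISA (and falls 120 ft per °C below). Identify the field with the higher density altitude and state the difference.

Airport 1: ISA temp = 8°C, deviation +33°C, DA = 3500 + 120 × 33 = 7460 ft.
Airport 2: ISA temp = -8°C, deviation +25°C, DA = 11500 + 120 × 25 = 14500 ft.
Airport 2 is higher by 14500 − 7460 = 7040 ft.

Airport 2 by 7040 ft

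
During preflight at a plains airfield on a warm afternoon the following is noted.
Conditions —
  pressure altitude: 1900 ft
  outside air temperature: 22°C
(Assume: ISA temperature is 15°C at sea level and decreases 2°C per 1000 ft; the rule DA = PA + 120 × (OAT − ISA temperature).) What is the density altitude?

ISA temperature at 1900 ft = 15 − 2 × (1900/1000) = 11.2°C.
ISA deviation = 22 − 11.2 = +10.8°C.
Density altitude = 1900 + 120 × (10.8) = 1900 + (+1296) = 3196 ft.

3196 ft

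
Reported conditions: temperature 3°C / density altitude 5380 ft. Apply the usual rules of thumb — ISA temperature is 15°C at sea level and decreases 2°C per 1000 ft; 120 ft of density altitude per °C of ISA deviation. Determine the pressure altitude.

DA = PA + 120 × (OAT − (15 − 2·PA/1000)) = PA + 120·OAT − 1800 + 0.24·PA = 1.24·PA + 120·OAT − 1800.
So 1.24·PA = 5380 − 120 × 3 + 1800 = 6820.
PA = 6820 / 1.24 = 5500 ft.

5500 ft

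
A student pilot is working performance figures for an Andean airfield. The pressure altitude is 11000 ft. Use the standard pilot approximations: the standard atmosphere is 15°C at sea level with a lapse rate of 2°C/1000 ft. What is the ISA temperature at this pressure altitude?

ISA temperature = 15 − 2 × (11000/1000) = 15 − 22 = -7°C.

-7°C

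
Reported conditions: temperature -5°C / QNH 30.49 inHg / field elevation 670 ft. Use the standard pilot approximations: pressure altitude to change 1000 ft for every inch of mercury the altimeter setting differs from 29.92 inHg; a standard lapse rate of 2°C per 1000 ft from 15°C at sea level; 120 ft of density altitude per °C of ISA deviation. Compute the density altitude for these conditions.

-2276 ft

Pressure altitude = 670 + (29.92 − 30.49) × 1000 = 670 + (-570) = 100 ft.
ISA temperature at 100 ft = 15 − 2 × (100/1000) = 14.8°C.
ISA deviation = -5 − 14.8 = -19.8°C.
Density altitude = 100 + 120 × (-19.8) = -2276 ft.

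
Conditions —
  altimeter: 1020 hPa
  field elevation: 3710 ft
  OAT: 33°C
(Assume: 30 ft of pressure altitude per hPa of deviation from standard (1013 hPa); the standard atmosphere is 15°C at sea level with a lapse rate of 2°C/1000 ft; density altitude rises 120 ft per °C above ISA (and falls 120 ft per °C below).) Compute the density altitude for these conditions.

Pressure altitude = 3710 + (1013 − 1020) × 30 = 3710 + (-210) = 3500 ft.
ISA temperature at 3500 ft = 15 − 2 × (3500/1000) = 8°C.
ISA deviation = 33 − 8 = +25°C.
Density altitude = 3500 + 120 × (25) = 6500 ft.

6500 ft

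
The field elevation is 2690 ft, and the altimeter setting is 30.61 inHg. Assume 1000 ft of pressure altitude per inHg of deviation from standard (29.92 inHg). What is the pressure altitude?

2000 ft

Pressure correction = (29.92 − 30.61) × 1000 = -690 ft.
Pressure altitude = 2690 + (-690) = 2000 ft.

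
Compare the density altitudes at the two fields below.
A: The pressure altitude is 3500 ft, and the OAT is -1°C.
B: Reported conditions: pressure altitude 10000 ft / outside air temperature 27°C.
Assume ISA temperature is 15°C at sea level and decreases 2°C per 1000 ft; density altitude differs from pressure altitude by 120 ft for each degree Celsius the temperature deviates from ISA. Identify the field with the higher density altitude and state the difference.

A: ISA temp = 8°C, deviation -9°C, DA = 3500 + 120 × (-9) = 2420 ft.
B: ISA temp = -5°C, deviation +32°C, DA = 10000 + 120 × 32 = 13840 ft.
B is higher by 13840 − 2420 = 11420 ft.

B by 11420 ft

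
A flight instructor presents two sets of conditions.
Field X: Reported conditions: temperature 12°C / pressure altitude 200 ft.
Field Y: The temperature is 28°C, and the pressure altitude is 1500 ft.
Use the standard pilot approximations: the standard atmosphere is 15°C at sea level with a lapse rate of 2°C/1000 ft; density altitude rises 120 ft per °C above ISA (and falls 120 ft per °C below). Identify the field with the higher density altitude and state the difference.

Field X: ISA temp = 14.6°C, deviation -2.6°C, DA = 200 + 120 × (-2.6) = -112 ft.
Field Y: ISA temp = 12°C, deviation +16°C, DA = 1500 + 120 × 16 = 3420 ft.
Field Y is higher by 3420 − (-112) = 3532 ft.

Field Y by 3532 ft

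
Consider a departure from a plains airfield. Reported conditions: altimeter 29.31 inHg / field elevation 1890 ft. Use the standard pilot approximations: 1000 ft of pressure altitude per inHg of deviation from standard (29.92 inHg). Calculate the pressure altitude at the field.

2500 ft

Pressure correction = (29.92 − 29.31) × 1000 = +610 ft.
Pressure altitude = 1890 + (+610) = 2500 ft.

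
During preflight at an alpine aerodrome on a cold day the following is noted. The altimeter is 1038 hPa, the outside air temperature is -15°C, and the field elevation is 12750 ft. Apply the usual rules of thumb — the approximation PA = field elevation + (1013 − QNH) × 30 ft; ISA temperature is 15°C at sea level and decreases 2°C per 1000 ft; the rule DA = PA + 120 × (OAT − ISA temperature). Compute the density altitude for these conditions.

Pressure altitude = 12750 + (1013 − 1038) × 30 = 12750 + (-750) = 12000 ft.
ISA temperature at 12000 ft = 15 − 2 × (12000/1000) = -9°C.
ISA deviation = -15 − (-9) = -6°C.
Density altitude = 12000 + 120 × (-6) = 11280 ft.

11280 ft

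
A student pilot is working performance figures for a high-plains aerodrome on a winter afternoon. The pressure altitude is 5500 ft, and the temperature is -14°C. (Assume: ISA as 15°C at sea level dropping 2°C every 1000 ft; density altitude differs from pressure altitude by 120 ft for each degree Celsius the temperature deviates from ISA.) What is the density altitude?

3340 ft

ISA temperature at 5500 ft = 15 − 2 × (5500/1000) = 4°C.
ISA deviation = -14 − 4 = -18°C.
Density altitude = 5500 + 120 × (-18) = 5500 + (-2160) = 3340 ft.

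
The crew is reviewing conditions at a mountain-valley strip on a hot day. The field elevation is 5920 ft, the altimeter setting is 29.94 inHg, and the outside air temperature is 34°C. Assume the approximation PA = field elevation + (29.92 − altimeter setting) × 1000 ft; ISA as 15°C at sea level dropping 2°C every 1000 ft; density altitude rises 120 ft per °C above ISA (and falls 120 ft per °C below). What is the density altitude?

Pressure altitude = 5920 + (29.92 − 29.94) × 1000 = 5920 + (-20) = 5900 ft.
ISA temperature at 5900 ft = 15 − 2 × (5900/1000) = 3.2°C.
ISA deviation = 34 − 3.2 = +30.8°C.
Density altitude = 5900 + 120 × (30.8) = 9596 ft.

9596 ft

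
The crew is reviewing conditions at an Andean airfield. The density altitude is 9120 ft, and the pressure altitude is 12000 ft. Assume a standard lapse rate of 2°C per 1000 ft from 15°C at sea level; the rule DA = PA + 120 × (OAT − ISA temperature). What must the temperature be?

Density altitude − pressure altitude = 9120 − 12000 = -2880 ft.
At 120 ft/°C that is an ISA deviation of -2880/120 = -24°C.
ISA temperature at 12000 ft = 15 − 2 × (12000/1000) = -9°C.
OAT = ISA + deviation = -9 + (-24) = -33°C.

-33°C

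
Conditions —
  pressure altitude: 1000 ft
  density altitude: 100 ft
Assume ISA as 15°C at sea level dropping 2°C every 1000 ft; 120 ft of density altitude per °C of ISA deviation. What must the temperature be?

Density altitude − pressure altitude = 100 − 1000 = -900 ft.
At 120 ft/°C that is an ISA deviation of -900/120 = -7.5°C.
ISA temperature at 1000 ft = 15 − 2 × (1000/1000) = 13°C.
OAT = ISA + deviation = 13 + (-7.5) = 5.5°C.

5.5°C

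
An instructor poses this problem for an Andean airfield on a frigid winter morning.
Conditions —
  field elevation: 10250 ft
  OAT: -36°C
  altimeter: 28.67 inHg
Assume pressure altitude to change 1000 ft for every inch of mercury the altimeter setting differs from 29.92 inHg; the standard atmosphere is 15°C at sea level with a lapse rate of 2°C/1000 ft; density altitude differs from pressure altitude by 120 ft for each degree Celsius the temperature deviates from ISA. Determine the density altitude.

8140 ft

Pressure altitude = 10250 + (29.92 − 28.67) × 1000 = 10250 + (+1250) = 11500 ft.
ISA temperature at 11500 ft = 15 − 2 × (11500/1000) = -8°C.
ISA deviation = -36 − (-8) = -28°C.
Density altitude = 11500 + 120 × (-28) = 8140 ft.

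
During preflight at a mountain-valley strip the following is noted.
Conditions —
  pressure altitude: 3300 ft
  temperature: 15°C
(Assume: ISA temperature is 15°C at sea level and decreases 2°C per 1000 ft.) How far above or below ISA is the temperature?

ISA temperature at 3300 ft = 15 − 2 × (3300/1000) = 8.4°C.
Deviation = OAT − ISA = 15 − 8.4 = +6.6°C.

ISA+6.6°C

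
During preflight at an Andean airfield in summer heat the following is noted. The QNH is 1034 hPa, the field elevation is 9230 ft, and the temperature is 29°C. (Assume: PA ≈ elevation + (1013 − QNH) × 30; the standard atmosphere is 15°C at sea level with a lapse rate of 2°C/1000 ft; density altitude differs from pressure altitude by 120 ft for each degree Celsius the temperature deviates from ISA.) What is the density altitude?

Pressure altitude = 9230 + (1013 − 1034) × 30 = 9230 + (-630) = 8600 ft.
ISA temperature at 8600 ft = 15 − 2 × (8600/1000) = -2.2°C.
ISA deviation = 29 − (-2.2) = +31.2°C.
Density altitude = 8600 + 120 × (31.2) = 12344 ft.

12344 ft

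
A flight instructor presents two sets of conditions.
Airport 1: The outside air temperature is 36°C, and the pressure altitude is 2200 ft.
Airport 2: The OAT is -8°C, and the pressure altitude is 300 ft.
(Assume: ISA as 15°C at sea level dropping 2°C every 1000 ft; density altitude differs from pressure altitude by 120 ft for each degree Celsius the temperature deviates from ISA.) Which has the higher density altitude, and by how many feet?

Airport 1 by 7636 ft

Airport 1: ISA temp = 10.6°C, deviation +25.4°C, DA = 2200 + 120 × 25.4 = 5248 ft.
Airport 2: ISA temp = 14.4°C, deviation -22.4°C, DA = 300 + 120 × (-22.4) = -2388 ft.
Airport 1 is higher by 5248 − (-2388) = 7636 ft.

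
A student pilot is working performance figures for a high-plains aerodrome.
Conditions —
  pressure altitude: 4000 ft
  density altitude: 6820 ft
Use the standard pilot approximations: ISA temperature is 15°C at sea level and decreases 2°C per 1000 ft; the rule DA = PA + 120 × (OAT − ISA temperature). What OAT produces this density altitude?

30.5°C

Density altitude − pressure altitude = 6820 − 4000 = +2820 ft.
At 120 ft/°C that is an ISA deviation of 2820/120 = +23.5°C.
ISA temperature at 4000 ft = 15 − 2 × (4000/1000) = 7°C.
OAT = ISA + deviation = 7 + (+23.5) = 30.5°C.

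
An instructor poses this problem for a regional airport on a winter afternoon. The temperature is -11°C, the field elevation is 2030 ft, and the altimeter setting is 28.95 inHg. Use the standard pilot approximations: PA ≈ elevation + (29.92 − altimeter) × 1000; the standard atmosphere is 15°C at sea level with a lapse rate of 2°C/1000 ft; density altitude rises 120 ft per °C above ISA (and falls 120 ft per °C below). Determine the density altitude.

600 ft

Pressure altitude = 2030 + (29.92 − 28.95) × 1000 = 2030 + (+970) = 3000 ft.
ISA temperature at 3000 ft = 15 − 2 × (3000/1000) = 9°C.
ISA deviation = -11 − 9 = -20°C.
Density altitude = 3000 + 120 × (-20) = 600 ft.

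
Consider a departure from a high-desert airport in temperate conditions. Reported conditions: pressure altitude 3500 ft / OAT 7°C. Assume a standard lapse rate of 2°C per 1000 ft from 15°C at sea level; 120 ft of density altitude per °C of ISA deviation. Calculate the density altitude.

ISA temperature at 3500 ft = 15 − 2 × (3500/1000) = 8°C.
ISA deviation = 7 − 8 = -1°C.
Density altitude = 3500 + 120 × (-1) = 3500 + (-120) = 3380 ft.

3380 ft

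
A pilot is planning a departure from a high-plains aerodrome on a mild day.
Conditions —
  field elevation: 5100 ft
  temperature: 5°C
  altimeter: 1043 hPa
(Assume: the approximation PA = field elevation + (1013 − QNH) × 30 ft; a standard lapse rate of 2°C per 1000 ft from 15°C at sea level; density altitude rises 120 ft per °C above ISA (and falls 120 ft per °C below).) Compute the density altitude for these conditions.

4008 ft

Pressure altitude = 5100 + (1013 − 1043) × 30 = 5100 + (-900) = 4200 ft.
ISA temperature at 4200 ft = 15 − 2 × (4200/1000) = 6.6°C.
ISA deviation = 5 − 6.6 = -1.6°C.
Density altitude = 4200 + 120 × (-1.6) = 4008 ft.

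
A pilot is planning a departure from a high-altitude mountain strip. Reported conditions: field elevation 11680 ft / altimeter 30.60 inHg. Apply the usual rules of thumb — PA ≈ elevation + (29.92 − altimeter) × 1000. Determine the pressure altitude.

11000 ft

Pressure correction = (29.92 − 30.60) × 1000 = -680 ft.
Pressure altitude = 11680 + (-680) = 11000 ft.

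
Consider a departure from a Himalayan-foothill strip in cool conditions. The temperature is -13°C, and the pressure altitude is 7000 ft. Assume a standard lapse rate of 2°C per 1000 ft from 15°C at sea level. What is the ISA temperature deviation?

ISA-14°C

ISA temperature at 7000 ft = 15 − 2 × (7000/1000) = 1°C.
Deviation = OAT − ISA = -13 − 1 = -14°C.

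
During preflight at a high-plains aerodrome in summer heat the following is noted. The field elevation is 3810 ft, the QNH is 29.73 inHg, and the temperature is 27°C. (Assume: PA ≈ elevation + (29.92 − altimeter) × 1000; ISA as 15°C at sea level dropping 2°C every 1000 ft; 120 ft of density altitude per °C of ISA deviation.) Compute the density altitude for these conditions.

6400 ft

Pressure altitude = 3810 + (29.92 − 29.73) × 1000 = 3810 + (+190) = 4000 ft.
ISA temperature at 4000 ft = 15 − 2 × (4000/1000) = 7°C.
ISA deviation = 27 − 7 = +20°C.
Density altitude = 4000 + 120 × (20) = 6400 ft.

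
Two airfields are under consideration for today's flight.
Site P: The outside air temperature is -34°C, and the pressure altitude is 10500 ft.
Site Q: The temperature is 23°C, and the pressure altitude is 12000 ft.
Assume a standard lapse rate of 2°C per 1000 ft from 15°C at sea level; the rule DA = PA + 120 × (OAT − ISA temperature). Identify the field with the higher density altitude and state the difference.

Site P: ISA temp = -6°C, deviation -28°C, DA = 10500 + 120 × (-28) = 7140 ft.
Site Q: ISA temp = -9°C, deviation +32°C, DA = 12000 + 120 × 32 = 15840 ft.
Site Q is higher by 15840 − 7140 = 8700 ft.

Site Q by 8700 ft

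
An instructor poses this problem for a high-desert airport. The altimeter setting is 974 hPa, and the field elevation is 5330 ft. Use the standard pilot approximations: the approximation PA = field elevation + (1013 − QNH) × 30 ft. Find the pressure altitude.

6500 ft

Pressure correction = (1013 − 974) × 30 = +1170 ft.
Pressure altitude = 5330 + (+1170) = 6500 ft.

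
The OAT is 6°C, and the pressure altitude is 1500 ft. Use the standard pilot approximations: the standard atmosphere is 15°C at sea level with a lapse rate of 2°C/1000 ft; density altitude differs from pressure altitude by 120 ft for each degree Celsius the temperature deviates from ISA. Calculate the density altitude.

ISA temperature at 1500 ft = 15 − 2 × (1500/1000) = 12°C.
ISA deviation = 6 − 12 = -6°C.
Density altitude = 1500 + 120 × (-6) = 1500 + (-720) = 780 ft.

780 ft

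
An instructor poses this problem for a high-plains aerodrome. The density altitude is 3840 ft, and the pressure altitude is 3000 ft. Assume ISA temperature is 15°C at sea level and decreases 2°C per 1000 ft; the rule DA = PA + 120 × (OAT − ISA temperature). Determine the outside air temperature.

Density altitude − pressure altitude = 3840 − 3000 = +840 ft.
At 120 ft/°C that is an ISA deviation of 840/120 = +7°C.
ISA temperature at 3000 ft = 15 − 2 × (3000/1000) = 9°C.
OAT = ISA + deviation = 9 + (+7) = 16°C.

16°C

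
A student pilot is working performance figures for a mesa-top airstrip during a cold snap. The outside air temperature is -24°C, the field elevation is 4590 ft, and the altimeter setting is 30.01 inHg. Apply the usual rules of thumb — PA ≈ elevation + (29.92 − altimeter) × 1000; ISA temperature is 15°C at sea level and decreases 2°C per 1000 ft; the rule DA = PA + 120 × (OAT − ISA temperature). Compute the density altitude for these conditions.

Pressure altitude = 4590 + (29.92 − 30.01) × 1000 = 4590 + (-90) = 4500 ft.
ISA temperature at 4500 ft = 15 − 2 × (4500/1000) = 6°C.
ISA deviation = -24 − 6 = -30°C.
Density altitude = 4500 + 120 × (-30) = 900 ft.

900 ft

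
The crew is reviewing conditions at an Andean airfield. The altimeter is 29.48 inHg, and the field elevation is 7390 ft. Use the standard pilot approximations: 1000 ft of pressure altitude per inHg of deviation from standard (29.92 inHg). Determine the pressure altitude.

7830 ft

Pressure correction = (29.92 − 29.48) × 1000 = +440 ft.
Pressure altitude = 7390 + (+440) = 7830 ft.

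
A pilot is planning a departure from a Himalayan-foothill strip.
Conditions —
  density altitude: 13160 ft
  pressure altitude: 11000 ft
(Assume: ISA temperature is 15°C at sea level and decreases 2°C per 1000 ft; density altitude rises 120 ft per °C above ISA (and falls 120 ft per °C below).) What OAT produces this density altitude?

11°C

Density altitude − pressure altitude = 13160 − 11000 = +2160 ft.
At 120 ft/°C that is an ISA deviation of 2160/120 = +18°C.
ISA temperature at 11000 ft = 15 − 2 × (11000/1000) = -7°C.
OAT = ISA + deviation = -7 + (+18) = 11°C.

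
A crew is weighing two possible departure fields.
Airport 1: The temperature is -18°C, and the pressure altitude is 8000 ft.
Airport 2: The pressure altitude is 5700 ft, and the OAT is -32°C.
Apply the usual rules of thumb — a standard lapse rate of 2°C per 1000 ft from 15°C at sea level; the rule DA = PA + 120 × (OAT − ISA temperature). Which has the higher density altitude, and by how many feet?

Airport 1: ISA temp = -1°C, deviation -17°C, DA = 8000 + 120 × (-17) = 5960 ft.
Airport 2: ISA temp = 3.6°C, deviation -35.6°C, DA = 5700 + 120 × (-35.6) = 1428 ft.
Airport 1 is higher by 5960 − 1428 = 4532 ft.

Airport 1 by 4532 ft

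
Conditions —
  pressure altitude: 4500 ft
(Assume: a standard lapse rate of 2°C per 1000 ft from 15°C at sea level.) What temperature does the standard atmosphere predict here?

6°C

ISA temperature = 15 − 2 × (4500/1000) = 15 − 9 = 6°C.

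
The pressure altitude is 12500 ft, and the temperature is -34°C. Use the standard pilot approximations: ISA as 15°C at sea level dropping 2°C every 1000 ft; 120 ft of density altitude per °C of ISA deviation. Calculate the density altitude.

ISA temperature at 12500 ft = 15 − 2 × (12500/1000) = -10°C.
ISA deviation = -34 − (-10) = -24°C.
Density altitude = 12500 + 120 × (-24) = 12500 + (-2880) = 9620 ft.

9620 ft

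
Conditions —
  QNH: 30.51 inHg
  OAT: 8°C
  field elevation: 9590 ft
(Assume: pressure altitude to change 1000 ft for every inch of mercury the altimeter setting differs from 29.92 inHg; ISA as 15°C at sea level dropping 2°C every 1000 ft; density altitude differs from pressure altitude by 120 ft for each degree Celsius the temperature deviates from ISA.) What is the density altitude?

10320 ft

Pressure altitude = 9590 + (29.92 − 30.51) × 1000 = 9590 + (-590) = 9000 ft.
ISA temperature at 9000 ft = 15 − 2 × (9000/1000) = -3°C.
ISA deviation = 8 − (-3) = +11°C.
Density altitude = 9000 + 120 × (11) = 10320 ft.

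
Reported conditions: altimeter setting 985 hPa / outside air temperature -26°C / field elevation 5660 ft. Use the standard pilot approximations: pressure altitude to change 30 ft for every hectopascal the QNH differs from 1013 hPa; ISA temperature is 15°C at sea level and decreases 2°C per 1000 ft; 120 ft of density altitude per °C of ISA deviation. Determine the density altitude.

3140 ft

Pressure altitude = 5660 + (1013 − 985) × 30 = 5660 + (+840) = 6500 ft.
ISA temperature at 6500 ft = 15 − 2 × (6500/1000) = 2°C.
ISA deviation = -26 − 2 = -28°C.
Density altitude = 6500 + 120 × (-28) = 3140 ft.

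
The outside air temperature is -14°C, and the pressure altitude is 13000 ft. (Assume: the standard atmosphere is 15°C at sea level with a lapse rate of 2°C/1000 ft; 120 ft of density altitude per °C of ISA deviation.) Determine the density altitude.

ISA temperature at 13000 ft = 15 − 2 × (13000/1000) = -11°C.
ISA deviation = -14 − (-11) = -3°C.
Density altitude = 13000 + 120 × (-3) = 13000 + (-360) = 12640 ft.

12640 ft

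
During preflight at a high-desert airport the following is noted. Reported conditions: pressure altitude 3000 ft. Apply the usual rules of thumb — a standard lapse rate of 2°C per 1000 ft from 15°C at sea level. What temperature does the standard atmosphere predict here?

ISA temperature = 15 − 2 × (3000/1000) = 15 − 6 = 9°C.

9°C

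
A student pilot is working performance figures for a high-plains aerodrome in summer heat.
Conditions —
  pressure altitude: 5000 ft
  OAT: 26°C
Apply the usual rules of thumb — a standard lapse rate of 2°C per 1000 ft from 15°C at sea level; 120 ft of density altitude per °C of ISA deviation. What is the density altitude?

ISA temperature at 5000 ft = 15 − 2 × (5000/1000) = 5°C.
ISA deviation = 26 − 5 = +21°C.
Density altitude = 5000 + 120 × (21) = 5000 + (+2520) = 7520 ft.

7520 ft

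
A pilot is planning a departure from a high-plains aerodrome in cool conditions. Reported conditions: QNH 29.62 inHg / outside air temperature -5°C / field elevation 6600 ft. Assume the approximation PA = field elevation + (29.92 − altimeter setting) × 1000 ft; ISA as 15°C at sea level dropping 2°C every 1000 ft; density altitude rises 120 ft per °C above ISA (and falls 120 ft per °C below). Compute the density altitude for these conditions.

6156 ft

Pressure altitude = 6600 + (29.92 − 29.62) × 1000 = 6600 + (+300) = 6900 ft.
ISA temperature at 6900 ft = 15 − 2 × (6900/1000) = 1.2°C.
ISA deviation = -5 − 1.2 = -6.2°C.
Density altitude = 6900 + 120 × (-6.2) = 6156 ft.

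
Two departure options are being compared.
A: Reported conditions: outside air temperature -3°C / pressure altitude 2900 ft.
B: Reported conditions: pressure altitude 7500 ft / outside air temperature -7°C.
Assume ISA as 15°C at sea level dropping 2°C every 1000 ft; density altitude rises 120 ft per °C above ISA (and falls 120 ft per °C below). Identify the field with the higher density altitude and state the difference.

B by 5224 ft

A: ISA temp = 9.2°C, deviation -12.2°C, DA = 2900 + 120 × (-12.2) = 1436 ft.
B: ISA temp = 0°C, deviation -7°C, DA = 7500 + 120 × (-7) = 6660 ft.
B is higher by 6660 − 1436 = 5224 ft.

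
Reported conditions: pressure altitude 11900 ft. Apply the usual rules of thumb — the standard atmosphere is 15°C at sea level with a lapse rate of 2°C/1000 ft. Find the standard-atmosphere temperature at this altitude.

ISA temperature = 15 − 2 × (11900/1000) = 15 − 23.8 = -8.8°C.

-8.8°C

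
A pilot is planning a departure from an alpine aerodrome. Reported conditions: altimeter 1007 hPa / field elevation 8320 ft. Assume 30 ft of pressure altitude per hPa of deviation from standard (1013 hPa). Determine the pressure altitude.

Pressure correction = (1013 − 1007) × 30 = +180 ft.
Pressure altitude = 8320 + (+180) = 8500 ft.

8500 ft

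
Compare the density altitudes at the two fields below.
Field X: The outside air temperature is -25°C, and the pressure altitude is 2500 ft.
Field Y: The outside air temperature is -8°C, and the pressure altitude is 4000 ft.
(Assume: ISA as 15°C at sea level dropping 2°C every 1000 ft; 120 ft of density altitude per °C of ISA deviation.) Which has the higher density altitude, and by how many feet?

Field X: ISA temp = 10°C, deviation -35°C, DA = 2500 + 120 × (-35) = -1700 ft.
Field Y: ISA temp = 7°C, deviation -15°C, DA = 4000 + 120 × (-15) = 2200 ft.
Field Y is higher by 2200 − (-1700) = 3900 ft.

Field Y by 3900 ft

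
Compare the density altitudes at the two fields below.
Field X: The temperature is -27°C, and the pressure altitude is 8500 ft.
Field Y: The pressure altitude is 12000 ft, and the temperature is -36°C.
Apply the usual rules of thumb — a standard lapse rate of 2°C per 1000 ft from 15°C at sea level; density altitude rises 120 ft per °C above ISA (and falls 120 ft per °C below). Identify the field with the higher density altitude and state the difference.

Field X: ISA temp = -2°C, deviation -25°C, DA = 8500 + 120 × (-25) = 5500 ft.
Field Y: ISA temp = -9°C, deviation -27°C, DA = 12000 + 120 × (-27) = 8760 ft.
Field Y is higher by 8760 − 5500 = 3260 ft.

Field Y by 3260 ft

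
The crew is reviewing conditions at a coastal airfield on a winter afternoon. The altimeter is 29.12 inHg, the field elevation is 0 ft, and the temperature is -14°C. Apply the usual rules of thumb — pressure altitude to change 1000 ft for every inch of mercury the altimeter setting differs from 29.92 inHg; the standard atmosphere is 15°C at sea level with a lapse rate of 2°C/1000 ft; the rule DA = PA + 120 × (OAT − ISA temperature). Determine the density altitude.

-2488 ft

Pressure altitude = 0 + (29.92 − 29.12) × 1000 = 0 + (+800) = 800 ft.
ISA temperature at 800 ft = 15 − 2 × (800/1000) = 13.4°C.
ISA deviation = -14 − 13.4 = -27.4°C.
Density altitude = 800 + 120 × (-27.4) = -2488 ft.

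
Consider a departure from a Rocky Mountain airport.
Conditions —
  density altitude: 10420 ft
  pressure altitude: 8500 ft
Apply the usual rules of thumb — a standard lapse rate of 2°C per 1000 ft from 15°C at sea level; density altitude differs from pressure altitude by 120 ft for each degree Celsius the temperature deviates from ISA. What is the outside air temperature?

14°C

Density altitude − pressure altitude = 10420 − 8500 = +1920 ft.
At 120 ft/°C that is an ISA deviation of 1920/120 = +16°C.
ISA temperature at 8500 ft = 15 − 2 × (8500/1000) = -2°C.
OAT = ISA + deviation = -2 + (+16) = 14°C.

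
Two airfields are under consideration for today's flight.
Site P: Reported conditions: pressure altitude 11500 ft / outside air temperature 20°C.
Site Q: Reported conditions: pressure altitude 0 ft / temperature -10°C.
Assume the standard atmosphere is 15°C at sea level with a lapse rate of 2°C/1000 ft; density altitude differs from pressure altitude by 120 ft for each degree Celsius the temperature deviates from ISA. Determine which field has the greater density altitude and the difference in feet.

Site P by 17860 ft

Site P: ISA temp = -8°C, deviation +28°C, DA = 11500 + 120 × 28 = 14860 ft.
Site Q: ISA temp = 15°C, deviation -25°C, DA = 0 + 120 × (-25) = -3000 ft.
Site P is higher by 14860 − (-3000) = 17860 ft.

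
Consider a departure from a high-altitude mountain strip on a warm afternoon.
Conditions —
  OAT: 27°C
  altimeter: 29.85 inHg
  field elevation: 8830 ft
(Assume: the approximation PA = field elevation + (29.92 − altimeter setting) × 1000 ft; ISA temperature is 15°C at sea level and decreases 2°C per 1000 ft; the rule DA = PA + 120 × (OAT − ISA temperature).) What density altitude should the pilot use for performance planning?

Pressure altitude = 8830 + (29.92 − 29.85) × 1000 = 8830 + (+70) = 8900 ft.
ISA temperature at 8900 ft = 15 − 2 × (8900/1000) = -2.8°C.
ISA deviation = 27 − (-2.8) = +29.8°C.
Density altitude = 8900 + 120 × (29.8) = 12476 ft.

12476 ft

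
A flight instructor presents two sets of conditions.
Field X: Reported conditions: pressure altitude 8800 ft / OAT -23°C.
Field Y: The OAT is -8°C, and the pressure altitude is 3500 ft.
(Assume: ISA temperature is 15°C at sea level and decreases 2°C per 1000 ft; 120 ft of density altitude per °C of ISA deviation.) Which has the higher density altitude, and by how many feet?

Field X: ISA temp = -2.6°C, deviation -20.4°C, DA = 8800 + 120 × (-20.4) = 6352 ft.
Field Y: ISA temp = 8°C, deviation -16°C, DA = 3500 + 120 × (-16) = 1580 ft.
Field X is higher by 6352 − 1580 = 4772 ft.

Field X by 4772 ft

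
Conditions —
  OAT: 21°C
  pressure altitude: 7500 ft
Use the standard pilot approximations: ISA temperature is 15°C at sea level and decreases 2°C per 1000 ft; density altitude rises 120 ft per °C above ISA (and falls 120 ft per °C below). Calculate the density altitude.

10020 ft

ISA temperature at 7500 ft = 15 − 2 × (7500/1000) = 0°C.
ISA deviation = 21 − 0 = +21°C.
Density altitude = 7500 + 120 × (21) = 7500 + (+2520) = 10020 ft.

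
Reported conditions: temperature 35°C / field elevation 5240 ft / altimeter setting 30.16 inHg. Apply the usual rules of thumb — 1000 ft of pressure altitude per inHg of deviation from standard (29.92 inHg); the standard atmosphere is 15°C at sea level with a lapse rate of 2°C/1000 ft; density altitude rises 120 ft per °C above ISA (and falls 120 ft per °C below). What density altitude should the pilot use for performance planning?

8600 ft

Pressure altitude = 5240 + (29.92 − 30.16) × 1000 = 5240 + (-240) = 5000 ft.
ISA temperature at 5000 ft = 15 − 2 × (5000/1000) = 5°C.
ISA deviation = 35 − 5 = +30°C.
Density altitude = 5000 + 120 × (30) = 8600 ft.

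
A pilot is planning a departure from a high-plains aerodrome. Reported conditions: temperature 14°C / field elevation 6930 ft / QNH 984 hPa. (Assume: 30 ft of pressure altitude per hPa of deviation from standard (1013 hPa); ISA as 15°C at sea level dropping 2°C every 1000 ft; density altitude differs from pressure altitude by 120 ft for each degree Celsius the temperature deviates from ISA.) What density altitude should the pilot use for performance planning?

Pressure altitude = 6930 + (1013 − 984) × 30 = 6930 + (+870) = 7800 ft.
ISA temperature at 7800 ft = 15 − 2 × (7800/1000) = -0.6°C.
ISA deviation = 14 − (-0.6) = +14.6°C.
Density altitude = 7800 + 120 × (14.6) = 9552 ft.

9552 ft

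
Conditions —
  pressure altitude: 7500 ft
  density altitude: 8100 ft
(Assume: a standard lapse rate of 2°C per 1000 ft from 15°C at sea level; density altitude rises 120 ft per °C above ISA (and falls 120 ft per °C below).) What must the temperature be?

Density altitude − pressure altitude = 8100 − 7500 = +600 ft.
At 120 ft/°C that is an ISA deviation of 600/120 = +5°C.
ISA temperature at 7500 ft = 15 − 2 × (7500/1000) = 0°C.
OAT = ISA + deviation = 0 + (+5) = 5°C.

5°C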